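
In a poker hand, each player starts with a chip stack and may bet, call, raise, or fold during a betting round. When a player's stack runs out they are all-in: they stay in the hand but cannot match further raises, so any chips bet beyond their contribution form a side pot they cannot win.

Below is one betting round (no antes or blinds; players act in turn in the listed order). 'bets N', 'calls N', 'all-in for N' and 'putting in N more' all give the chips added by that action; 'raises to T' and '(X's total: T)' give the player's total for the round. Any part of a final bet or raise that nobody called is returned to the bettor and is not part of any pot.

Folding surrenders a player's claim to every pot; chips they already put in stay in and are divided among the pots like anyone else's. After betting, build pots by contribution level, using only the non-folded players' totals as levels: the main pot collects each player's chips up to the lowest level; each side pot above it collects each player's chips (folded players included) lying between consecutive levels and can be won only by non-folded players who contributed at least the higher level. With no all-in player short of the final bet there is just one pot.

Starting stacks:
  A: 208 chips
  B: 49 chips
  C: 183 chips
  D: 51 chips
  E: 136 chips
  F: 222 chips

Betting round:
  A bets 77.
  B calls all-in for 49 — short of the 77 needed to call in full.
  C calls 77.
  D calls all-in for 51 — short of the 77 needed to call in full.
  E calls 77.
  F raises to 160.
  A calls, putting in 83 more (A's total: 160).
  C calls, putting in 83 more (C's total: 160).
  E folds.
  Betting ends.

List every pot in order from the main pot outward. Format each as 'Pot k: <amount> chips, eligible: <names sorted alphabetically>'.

Pot 1: 294 chips, eligible: A, B, C, D, F
Pot 2: 10 chips, eligible: A, C, D, F
Pot 3: 353 chips, eligible: A, C, F

Derivation:
Contributions: A=160, B=49, C=160, D=51, E=77, F=160
Folded: E
Pot levels (distinct totals of non-folded players): 49, 51, 160
Layer 1-49: 49 each from A, B, C, D, E, F = 49*6 = 294 chips; eligible A, B, C, D, F
Layer 50-51: 2 each from A, C, D, E, F = 2*5 = 10 chips; eligible A, C, D, F
Layer 52-160: A 109 + C 109 + E 26 + F 109 = 353 chips; eligible A, C, F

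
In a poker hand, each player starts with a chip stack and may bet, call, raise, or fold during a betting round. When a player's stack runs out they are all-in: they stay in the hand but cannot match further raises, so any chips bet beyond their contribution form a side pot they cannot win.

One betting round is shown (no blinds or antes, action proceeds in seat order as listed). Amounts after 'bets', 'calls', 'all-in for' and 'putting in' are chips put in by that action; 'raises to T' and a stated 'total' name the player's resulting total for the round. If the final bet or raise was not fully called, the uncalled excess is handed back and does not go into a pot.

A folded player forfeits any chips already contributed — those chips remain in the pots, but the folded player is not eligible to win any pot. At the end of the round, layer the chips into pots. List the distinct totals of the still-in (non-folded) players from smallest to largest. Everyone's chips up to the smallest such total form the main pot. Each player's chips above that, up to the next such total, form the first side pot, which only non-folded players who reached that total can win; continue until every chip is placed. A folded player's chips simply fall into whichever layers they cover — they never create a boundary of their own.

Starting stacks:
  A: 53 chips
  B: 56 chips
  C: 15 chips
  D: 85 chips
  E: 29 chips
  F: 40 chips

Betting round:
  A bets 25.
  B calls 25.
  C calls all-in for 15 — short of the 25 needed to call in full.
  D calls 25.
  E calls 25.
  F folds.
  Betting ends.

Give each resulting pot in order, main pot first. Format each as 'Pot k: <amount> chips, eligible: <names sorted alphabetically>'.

Contributions: A=25, B=25, C=15, D=25, E=25
Folded: F
Pot levels (distinct totals of non-folded players): 15, 25
Layer 1-15: 15 each from A, B, C, D, E = 15*5 = 75 chips; eligible A, B, C, D, E
Layer 16-25: 10 each from A, B, D, E = 10*4 = 40 chips; eligible A, B, D, E

Pot 1: 75 chips, eligible: A, B, C, D, E
Pot 2: 40 chips, eligible: A, B, D, E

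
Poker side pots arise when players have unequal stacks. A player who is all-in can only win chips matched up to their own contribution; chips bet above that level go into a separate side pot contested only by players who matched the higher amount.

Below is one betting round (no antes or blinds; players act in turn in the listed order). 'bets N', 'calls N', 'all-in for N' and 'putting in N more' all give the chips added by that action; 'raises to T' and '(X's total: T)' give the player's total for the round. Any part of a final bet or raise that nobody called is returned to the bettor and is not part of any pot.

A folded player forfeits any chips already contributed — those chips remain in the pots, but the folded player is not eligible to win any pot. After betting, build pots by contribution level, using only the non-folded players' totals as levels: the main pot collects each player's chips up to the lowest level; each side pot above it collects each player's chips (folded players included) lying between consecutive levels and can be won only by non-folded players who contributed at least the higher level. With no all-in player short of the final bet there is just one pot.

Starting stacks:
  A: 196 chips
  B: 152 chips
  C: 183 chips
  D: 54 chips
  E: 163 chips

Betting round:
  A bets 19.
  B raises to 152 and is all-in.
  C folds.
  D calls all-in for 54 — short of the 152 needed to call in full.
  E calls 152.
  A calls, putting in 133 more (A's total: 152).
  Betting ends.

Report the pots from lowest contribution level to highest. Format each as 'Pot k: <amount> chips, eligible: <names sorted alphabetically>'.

Pot 1: 216 chips, eligible: A, B, D, E
Pot 2: 294 chips, eligible: A, B, E

Derivation:
Contributions: A=152, B=152, D=54, E=152
Folded: C
Pot levels (distinct totals of non-folded players): 54, 152
Layer 1-54: 54 each from A, B, D, E = 54*4 = 216 chips; eligible A, B, D, E
Layer 55-152: 98 each from A, B, E = 98*3 = 294 chips; eligible A, B, E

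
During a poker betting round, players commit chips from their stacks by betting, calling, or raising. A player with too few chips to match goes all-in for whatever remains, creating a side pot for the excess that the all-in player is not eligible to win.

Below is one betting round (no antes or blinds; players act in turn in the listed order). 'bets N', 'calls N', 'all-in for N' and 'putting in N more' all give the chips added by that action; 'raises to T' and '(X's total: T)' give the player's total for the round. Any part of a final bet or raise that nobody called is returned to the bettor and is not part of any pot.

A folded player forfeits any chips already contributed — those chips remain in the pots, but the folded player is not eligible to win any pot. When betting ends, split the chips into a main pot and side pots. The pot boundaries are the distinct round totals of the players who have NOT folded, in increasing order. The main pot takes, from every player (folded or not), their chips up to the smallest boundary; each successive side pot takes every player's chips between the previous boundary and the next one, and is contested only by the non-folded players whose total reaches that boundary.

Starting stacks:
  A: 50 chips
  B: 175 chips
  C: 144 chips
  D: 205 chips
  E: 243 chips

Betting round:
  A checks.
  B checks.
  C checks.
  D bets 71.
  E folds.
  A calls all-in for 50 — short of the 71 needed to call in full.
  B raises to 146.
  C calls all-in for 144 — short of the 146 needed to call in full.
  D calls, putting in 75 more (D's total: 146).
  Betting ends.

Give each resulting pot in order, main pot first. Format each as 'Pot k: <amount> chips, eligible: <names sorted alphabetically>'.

Pot 1: 200 chips, eligible: A, B, C, D
Pot 2: 282 chips, eligible: B, C, D
Pot 3: 4 chips, eligible: B, D

Derivation:
Contributions: A=50, B=146, C=144, D=146
Folded: E
Pot levels (distinct totals of non-folded players): 50, 144, 146
Layer 1-50: 50 each from A, B, C, D = 50*4 = 200 chips; eligible A, B, C, D
Layer 51-144: 94 each from B, C, D = 94*3 = 282 chips; eligible B, C, D
Layer 145-146: 2 each from B, D = 2*2 = 4 chips; eligible B, D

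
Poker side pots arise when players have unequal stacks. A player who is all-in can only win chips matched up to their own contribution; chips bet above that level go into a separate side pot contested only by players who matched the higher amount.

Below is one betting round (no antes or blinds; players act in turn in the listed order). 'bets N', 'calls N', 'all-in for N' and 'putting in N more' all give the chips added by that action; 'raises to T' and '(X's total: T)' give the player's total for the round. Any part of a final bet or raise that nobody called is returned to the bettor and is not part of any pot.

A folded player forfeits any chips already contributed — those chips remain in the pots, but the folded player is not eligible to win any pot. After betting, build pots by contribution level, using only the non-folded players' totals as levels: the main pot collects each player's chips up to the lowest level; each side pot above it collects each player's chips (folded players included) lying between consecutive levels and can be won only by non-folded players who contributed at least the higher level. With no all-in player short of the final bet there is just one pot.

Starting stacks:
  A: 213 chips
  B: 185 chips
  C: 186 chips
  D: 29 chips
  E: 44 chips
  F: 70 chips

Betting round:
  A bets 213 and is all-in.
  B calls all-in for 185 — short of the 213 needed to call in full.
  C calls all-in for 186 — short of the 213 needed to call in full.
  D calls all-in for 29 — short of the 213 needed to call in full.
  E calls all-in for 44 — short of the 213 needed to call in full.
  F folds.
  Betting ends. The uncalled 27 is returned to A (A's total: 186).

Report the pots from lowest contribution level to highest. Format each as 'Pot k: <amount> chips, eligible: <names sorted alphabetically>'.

Contributions (after 27 returned to A): A=186, B=185, C=186, D=29, E=44
Folded: F
Pot levels (distinct totals of non-folded players): 29, 44, 185, 186
Layer 1-29: 29 each from A, B, C, D, E = 29*5 = 145 chips; eligible A, B, C, D, E
Layer 30-44: 15 each from A, B, C, E = 15*4 = 60 chips; eligible A, B, C, E
Layer 45-185: 141 each from A, B, C = 141*3 = 423 chips; eligible A, B, C
Layer 186-186: 1 each from A, C = 1*2 = 2 chips; eligible A, C

Pot 1: 145 chips, eligible: A, B, C, D, E
Pot 2: 60 chips, eligible: A, B, C, E
Pot 3: 423 chips, eligible: A, B, C
Pot 4: 2 chips, eligible: A, C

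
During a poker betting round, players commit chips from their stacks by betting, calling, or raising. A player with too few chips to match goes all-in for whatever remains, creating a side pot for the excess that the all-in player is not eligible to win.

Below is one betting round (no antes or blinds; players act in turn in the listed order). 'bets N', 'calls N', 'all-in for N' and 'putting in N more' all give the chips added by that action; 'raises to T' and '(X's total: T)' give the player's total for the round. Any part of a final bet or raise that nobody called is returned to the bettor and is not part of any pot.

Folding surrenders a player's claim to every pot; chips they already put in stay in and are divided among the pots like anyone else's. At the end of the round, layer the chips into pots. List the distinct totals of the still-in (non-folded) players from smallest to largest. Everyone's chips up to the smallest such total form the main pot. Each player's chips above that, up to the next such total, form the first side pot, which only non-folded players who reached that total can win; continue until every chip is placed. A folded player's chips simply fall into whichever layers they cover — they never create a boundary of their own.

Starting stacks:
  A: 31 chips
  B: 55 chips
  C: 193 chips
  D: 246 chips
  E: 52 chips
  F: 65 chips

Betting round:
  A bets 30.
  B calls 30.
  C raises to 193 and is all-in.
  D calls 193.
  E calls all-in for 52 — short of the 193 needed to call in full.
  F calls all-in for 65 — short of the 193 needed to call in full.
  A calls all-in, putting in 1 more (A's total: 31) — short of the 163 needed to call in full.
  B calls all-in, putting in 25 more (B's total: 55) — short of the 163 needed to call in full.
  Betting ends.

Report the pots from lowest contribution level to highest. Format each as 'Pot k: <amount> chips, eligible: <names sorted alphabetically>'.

Contributions: A=31, B=55, C=193, D=193, E=52, F=65
Pot levels (distinct totals of non-folded players): 31, 52, 55, 65, 193
Layer 1-31: 31 each from A, B, C, D, E, F = 31*6 = 186 chips; eligible A, B, C, D, E, F
Layer 32-52: 21 each from B, C, D, E, F = 21*5 = 105 chips; eligible B, C, D, E, F
Layer 53-55: 3 each from B, C, D, F = 3*4 = 12 chips; eligible B, C, D, F
Layer 56-65: 10 each from C, D, F = 10*3 = 30 chips; eligible C, D, F
Layer 66-193: 128 each from C, D = 128*2 = 256 chips; eligible C, D

Pot 1: 186 chips, eligible: A, B, C, D, E, F
Pot 2: 105 chips, eligible: B, C, D, E, F
Pot 3: 12 chips, eligible: B, C, D, F
Pot 4: 30 chips, eligible: C, D, F
Pot 5: 256 chips, eligible: C, D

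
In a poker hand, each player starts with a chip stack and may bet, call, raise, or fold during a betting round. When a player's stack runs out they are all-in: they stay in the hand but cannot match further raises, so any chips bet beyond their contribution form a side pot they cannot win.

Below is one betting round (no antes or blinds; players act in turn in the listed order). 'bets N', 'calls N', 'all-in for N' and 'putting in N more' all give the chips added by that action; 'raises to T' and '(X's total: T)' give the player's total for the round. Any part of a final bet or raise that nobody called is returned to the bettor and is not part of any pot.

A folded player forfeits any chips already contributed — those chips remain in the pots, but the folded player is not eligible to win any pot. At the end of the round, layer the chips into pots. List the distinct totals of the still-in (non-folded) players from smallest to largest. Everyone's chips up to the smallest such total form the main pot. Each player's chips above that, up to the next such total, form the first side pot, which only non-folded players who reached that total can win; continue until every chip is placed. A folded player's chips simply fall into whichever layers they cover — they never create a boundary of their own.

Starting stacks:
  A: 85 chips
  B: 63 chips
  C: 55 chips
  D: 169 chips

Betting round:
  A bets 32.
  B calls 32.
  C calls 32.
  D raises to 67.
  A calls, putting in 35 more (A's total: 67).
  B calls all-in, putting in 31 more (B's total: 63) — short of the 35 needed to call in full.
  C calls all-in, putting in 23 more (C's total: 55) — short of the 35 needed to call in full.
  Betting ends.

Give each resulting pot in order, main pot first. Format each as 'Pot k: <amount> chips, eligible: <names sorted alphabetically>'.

Pot 1: 220 chips, eligible: A, B, C, D
Pot 2: 24 chips, eligible: A, B, D
Pot 3: 8 chips, eligible: A, D

Derivation:
Contributions: A=67, B=63, C=55, D=67
Pot levels (distinct totals of non-folded players): 55, 63, 67
Layer 1-55: 55 each from A, B, C, D = 55*4 = 220 chips; eligible A, B, C, D
Layer 56-63: 8 each from A, B, D = 8*3 = 24 chips; eligible A, B, D
Layer 64-67: 4 each from A, D = 4*2 = 8 chips; eligible A, D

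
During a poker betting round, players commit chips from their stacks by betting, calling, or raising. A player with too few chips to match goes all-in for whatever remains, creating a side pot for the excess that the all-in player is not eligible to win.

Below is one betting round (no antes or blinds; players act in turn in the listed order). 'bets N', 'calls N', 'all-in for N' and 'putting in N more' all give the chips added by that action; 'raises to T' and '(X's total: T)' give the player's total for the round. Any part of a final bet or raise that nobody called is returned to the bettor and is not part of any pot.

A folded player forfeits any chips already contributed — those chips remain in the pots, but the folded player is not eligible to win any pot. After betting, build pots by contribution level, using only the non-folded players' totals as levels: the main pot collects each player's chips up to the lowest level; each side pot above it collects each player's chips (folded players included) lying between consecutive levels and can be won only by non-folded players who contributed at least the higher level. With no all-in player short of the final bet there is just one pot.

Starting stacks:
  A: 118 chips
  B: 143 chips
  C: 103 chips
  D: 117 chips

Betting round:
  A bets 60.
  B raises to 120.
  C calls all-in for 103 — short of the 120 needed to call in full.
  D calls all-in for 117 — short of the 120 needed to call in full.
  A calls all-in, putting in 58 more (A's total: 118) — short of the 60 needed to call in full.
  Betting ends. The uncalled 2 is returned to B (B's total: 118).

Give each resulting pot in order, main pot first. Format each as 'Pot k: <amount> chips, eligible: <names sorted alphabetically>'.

Pot 1: 412 chips, eligible: A, B, C, D
Pot 2: 42 chips, eligible: A, B, D
Pot 3: 2 chips, eligible: A, B

Derivation:
Contributions (after 2 returned to B): A=118, B=118, C=103, D=117
Pot levels (distinct totals of non-folded players): 103, 117, 118
Layer 1-103: 103 each from A, B, C, D = 103*4 = 412 chips; eligible A, B, C, D
Layer 104-117: 14 each from A, B, D = 14*3 = 42 chips; eligible A, B, D
Layer 118-118: 1 each from A, B = 1*2 = 2 chips; eligible A, B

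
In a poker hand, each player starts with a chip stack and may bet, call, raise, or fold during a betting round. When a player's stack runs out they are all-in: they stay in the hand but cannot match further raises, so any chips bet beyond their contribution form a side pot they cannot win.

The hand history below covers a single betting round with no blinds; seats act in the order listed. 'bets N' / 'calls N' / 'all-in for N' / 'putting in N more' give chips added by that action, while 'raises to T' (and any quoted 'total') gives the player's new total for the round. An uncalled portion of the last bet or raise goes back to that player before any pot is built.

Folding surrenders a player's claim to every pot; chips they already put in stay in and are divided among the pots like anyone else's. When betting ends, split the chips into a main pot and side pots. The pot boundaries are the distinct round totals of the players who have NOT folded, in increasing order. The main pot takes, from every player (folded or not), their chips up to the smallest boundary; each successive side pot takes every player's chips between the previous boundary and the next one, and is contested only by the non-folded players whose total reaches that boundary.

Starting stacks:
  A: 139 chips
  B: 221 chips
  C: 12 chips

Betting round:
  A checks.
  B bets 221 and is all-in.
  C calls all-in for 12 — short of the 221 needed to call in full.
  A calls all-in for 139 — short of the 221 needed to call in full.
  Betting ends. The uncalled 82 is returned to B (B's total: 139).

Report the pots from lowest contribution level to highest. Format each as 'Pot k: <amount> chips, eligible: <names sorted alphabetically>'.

Contributions (after 82 returned to B): A=139, B=139, C=12
Pot levels (distinct totals of non-folded players): 12, 139
Layer 1-12: 12 each from A, B, C = 12*3 = 36 chips; eligible A, B, C
Layer 13-139: 127 each from A, B = 127*2 = 254 chips; eligible A, B

Pot 1: 36 chips, eligible: A, B, C
Pot 2: 254 chips, eligible: A, B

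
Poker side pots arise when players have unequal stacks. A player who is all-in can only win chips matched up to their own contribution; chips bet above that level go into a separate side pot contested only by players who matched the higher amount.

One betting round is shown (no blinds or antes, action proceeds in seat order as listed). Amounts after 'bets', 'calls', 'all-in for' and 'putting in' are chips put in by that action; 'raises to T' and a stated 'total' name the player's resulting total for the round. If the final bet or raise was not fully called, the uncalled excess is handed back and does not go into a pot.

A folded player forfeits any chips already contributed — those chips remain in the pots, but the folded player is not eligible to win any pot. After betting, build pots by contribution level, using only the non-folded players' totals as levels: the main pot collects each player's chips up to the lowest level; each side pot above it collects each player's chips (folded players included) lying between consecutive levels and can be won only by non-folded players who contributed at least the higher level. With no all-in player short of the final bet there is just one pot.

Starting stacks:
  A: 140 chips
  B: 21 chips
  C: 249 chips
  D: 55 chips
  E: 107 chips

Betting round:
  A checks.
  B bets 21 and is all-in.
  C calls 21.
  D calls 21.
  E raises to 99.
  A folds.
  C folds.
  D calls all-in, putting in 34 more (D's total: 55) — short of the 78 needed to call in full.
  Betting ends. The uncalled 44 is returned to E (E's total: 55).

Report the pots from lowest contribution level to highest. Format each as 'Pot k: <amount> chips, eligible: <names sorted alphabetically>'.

Pot 1: 84 chips, eligible: B, D, E
Pot 2: 68 chips, eligible: D, E

Derivation:
Contributions (after 44 returned to E): B=21, C=21, D=55, E=55
Folded: A, C
Pot levels (distinct totals of non-folded players): 21, 55
Layer 1-21: 21 each from B, C, D, E = 21*4 = 84 chips; eligible B, D, E
Layer 22-55: 34 each from D, E = 34*2 = 68 chips; eligible D, E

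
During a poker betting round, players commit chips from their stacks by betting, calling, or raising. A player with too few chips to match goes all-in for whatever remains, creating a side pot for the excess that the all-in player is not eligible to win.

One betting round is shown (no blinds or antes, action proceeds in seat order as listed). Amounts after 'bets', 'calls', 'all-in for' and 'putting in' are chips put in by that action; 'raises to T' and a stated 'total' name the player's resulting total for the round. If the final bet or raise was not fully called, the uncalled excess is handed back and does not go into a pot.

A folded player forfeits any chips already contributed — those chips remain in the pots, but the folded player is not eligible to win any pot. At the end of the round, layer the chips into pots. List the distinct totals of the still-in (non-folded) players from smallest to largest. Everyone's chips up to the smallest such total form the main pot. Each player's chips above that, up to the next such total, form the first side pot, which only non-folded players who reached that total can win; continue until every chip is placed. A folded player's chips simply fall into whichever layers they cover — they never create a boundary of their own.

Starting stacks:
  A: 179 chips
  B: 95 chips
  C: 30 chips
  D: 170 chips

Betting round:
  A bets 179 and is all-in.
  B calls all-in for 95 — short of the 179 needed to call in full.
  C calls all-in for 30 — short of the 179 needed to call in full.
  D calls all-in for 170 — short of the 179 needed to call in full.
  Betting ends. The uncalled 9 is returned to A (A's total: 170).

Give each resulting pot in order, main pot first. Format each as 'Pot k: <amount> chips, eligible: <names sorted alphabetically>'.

Contributions (after 9 returned to A): A=170, B=95, C=30, D=170
Pot levels (distinct totals of non-folded players): 30, 95, 170
Layer 1-30: 30 each from A, B, C, D = 30*4 = 120 chips; eligible A, B, C, D
Layer 31-95: 65 each from A, B, D = 65*3 = 195 chips; eligible A, B, D
Layer 96-170: 75 each from A, D = 75*2 = 150 chips; eligible A, D

Pot 1: 120 chips, eligible: A, B, C, D
Pot 2: 195 chips, eligible: A, B, D
Pot 3: 150 chips, eligible: A, D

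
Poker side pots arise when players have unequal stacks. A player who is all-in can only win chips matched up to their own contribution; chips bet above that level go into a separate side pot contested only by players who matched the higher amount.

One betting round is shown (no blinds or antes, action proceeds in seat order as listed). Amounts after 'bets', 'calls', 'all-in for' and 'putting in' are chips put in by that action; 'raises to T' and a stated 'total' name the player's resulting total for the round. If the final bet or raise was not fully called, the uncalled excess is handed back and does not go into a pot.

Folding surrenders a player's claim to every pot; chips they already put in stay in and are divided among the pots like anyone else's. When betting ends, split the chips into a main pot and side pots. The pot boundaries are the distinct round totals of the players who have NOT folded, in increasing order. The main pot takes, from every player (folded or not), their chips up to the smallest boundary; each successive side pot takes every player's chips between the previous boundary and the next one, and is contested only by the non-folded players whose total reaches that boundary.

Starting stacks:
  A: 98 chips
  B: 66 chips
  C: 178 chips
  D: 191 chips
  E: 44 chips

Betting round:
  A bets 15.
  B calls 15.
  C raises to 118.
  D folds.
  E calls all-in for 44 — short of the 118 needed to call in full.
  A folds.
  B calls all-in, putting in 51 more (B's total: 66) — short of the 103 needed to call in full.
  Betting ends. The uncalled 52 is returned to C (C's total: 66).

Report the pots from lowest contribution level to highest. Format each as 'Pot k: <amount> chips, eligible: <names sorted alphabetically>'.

Pot 1: 147 chips, eligible: B, C, E
Pot 2: 44 chips, eligible: B, C

Derivation:
Contributions (after 52 returned to C): A=15, B=66, C=66, E=44
Folded: A, D
Pot levels (distinct totals of non-folded players): 44, 66
Layer 1-44: A 15 + B 44 + C 44 + E 44 = 147 chips; eligible B, C, E
Layer 45-66: 22 each from B, C = 22*2 = 44 chips; eligible B, C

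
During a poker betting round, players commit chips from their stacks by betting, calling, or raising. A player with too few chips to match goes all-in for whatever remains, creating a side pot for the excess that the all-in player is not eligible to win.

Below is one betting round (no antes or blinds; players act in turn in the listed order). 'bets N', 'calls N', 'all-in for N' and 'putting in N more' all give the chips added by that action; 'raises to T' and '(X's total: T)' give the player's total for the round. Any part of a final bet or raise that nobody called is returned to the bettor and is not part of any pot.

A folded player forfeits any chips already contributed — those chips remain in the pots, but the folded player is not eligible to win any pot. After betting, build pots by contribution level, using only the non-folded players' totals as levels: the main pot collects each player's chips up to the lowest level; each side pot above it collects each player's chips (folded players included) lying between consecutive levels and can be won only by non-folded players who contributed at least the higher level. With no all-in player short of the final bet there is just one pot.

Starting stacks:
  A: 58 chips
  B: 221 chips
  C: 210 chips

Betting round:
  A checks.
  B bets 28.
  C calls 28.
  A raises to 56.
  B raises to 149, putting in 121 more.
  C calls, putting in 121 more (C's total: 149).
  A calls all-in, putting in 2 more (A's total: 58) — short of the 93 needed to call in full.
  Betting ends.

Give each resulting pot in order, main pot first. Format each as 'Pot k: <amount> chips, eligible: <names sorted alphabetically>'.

Contributions: A=58, B=149, C=149
Pot levels (distinct totals of non-folded players): 58, 149
Layer 1-58: 58 each from A, B, C = 58*3 = 174 chips; eligible A, B, C
Layer 59-149: 91 each from B, C = 91*2 = 182 chips; eligible B, C

Pot 1: 174 chips, eligible: A, B, C
Pot 2: 182 chips, eligible: B, C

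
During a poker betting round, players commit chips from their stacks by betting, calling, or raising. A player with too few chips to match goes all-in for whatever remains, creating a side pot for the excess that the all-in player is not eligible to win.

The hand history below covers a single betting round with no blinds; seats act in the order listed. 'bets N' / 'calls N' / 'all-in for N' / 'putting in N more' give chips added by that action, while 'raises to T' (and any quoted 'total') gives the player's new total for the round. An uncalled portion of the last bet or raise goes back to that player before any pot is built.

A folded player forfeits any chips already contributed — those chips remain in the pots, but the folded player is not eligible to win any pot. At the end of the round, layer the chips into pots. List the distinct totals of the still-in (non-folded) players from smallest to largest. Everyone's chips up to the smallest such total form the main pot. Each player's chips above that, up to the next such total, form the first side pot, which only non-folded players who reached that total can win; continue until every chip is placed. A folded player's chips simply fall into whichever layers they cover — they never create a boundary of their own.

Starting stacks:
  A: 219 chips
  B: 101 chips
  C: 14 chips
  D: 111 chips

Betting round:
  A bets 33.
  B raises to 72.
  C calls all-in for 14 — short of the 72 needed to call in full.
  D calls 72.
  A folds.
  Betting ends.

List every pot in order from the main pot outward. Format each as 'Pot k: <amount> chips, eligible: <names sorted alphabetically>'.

Contributions: A=33, B=72, C=14, D=72
Folded: A
Pot levels (distinct totals of non-folded players): 14, 72
Layer 1-14: 14 each from A, B, C, D = 14*4 = 56 chips; eligible B, C, D
Layer 15-72: A 19 + B 58 + D 58 = 135 chips; eligible B, D

Pot 1: 56 chips, eligible: B, C, D
Pot 2: 135 chips, eligible: B, D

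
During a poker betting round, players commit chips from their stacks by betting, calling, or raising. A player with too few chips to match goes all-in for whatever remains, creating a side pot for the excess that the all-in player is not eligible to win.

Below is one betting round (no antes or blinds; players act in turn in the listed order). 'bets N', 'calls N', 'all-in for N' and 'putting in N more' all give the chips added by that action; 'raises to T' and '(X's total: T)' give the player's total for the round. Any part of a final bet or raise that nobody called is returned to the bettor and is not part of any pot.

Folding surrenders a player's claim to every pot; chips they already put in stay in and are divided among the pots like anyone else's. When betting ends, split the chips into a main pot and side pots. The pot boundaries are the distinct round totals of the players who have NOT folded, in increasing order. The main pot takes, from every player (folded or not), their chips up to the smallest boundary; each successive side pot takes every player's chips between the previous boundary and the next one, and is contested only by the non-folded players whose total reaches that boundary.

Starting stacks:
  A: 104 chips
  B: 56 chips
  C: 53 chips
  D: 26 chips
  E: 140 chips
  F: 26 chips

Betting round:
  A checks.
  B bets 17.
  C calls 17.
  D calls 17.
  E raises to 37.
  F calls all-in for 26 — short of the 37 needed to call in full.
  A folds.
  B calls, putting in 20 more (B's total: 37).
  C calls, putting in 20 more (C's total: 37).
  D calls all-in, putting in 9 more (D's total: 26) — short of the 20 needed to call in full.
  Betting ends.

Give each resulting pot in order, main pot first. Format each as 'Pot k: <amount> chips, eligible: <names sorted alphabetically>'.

Pot 1: 130 chips, eligible: B, C, D, E, F
Pot 2: 33 chips, eligible: B, C, E

Derivation:
Contributions: B=37, C=37, D=26, E=37, F=26
Folded: A
Pot levels (distinct totals of non-folded players): 26, 37
Layer 1-26: 26 each from B, C, D, E, F = 26*5 = 130 chips; eligible B, C, D, E, F
Layer 27-37: 11 each from B, C, E = 11*3 = 33 chips; eligible B, C, E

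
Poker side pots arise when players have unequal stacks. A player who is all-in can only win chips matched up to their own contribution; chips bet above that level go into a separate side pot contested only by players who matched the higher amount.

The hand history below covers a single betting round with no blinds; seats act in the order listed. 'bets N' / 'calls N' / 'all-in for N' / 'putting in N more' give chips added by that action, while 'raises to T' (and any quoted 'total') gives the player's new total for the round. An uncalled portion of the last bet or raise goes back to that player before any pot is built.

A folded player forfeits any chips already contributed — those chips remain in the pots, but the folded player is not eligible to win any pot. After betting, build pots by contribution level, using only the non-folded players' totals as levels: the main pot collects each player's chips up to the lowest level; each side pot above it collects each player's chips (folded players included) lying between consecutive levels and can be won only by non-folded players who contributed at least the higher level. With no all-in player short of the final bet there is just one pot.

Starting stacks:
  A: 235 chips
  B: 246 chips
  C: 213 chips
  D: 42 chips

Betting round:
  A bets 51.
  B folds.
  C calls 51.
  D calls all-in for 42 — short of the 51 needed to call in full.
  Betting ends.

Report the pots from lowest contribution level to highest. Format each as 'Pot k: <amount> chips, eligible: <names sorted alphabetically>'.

Pot 1: 126 chips, eligible: A, C, D
Pot 2: 18 chips, eligible: A, C

Derivation:
Contributions: A=51, C=51, D=42
Folded: B
Pot levels (distinct totals of non-folded players): 42, 51
Layer 1-42: 42 each from A, C, D = 42*3 = 126 chips; eligible A, C, D
Layer 43-51: 9 each from A, C = 9*2 = 18 chips; eligible A, C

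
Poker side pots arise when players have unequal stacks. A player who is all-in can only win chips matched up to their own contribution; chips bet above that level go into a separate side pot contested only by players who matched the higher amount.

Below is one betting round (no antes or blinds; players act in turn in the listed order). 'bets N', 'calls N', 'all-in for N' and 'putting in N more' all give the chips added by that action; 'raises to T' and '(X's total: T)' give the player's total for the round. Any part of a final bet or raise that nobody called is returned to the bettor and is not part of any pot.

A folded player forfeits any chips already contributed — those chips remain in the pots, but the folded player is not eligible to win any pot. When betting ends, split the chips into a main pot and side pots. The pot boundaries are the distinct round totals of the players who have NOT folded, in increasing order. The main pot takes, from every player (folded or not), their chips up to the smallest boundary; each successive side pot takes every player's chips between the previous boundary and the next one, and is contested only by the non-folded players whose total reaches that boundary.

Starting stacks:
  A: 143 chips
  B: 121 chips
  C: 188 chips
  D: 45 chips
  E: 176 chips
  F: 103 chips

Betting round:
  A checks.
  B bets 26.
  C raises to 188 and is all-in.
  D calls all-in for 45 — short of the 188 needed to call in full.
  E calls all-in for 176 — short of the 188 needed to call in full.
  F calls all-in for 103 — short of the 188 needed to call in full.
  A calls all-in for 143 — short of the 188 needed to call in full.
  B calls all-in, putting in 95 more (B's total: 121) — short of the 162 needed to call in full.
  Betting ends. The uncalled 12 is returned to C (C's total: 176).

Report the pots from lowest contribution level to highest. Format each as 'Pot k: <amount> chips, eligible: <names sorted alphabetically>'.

Pot 1: 270 chips, eligible: A, B, C, D, E, F
Pot 2: 290 chips, eligible: A, B, C, E, F
Pot 3: 72 chips, eligible: A, B, C, E
Pot 4: 66 chips, eligible: A, C, E
Pot 5: 66 chips, eligible: C, E

Derivation:
Contributions (after 12 returned to C): A=143, B=121, C=176, D=45, E=176, F=103
Pot levels (distinct totals of non-folded players): 45, 103, 121, 143, 176
Layer 1-45: 45 each from A, B, C, D, E, F = 45*6 = 270 chips; eligible A, B, C, D, E, F
Layer 46-103: 58 each from A, B, C, E, F = 58*5 = 290 chips; eligible A, B, C, E, F
Layer 104-121: 18 each from A, B, C, E = 18*4 = 72 chips; eligible A, B, C, E
Layer 122-143: 22 each from A, C, E = 22*3 = 66 chips; eligible A, C, E
Layer 144-176: 33 each from C, E = 33*2 = 66 chips; eligible C, E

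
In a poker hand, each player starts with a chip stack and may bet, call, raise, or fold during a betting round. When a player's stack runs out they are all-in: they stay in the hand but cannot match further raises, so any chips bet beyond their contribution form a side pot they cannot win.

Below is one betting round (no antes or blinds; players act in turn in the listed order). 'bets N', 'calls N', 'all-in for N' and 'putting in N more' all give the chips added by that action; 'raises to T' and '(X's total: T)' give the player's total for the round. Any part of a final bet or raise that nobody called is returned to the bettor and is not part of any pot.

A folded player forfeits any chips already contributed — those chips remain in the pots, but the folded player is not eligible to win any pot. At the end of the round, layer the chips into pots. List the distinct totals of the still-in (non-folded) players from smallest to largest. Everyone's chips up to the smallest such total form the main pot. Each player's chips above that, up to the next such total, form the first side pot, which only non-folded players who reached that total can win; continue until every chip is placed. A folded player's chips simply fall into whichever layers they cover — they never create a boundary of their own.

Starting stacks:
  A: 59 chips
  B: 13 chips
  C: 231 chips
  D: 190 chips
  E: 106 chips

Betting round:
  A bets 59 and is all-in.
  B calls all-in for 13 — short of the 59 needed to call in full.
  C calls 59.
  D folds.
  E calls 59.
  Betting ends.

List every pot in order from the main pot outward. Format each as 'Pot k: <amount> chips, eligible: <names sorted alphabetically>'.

Contributions: A=59, B=13, C=59, E=59
Folded: D
Pot levels (distinct totals of non-folded players): 13, 59
Layer 1-13: 13 each from A, B, C, E = 13*4 = 52 chips; eligible A, B, C, E
Layer 14-59: 46 each from A, C, E = 46*3 = 138 chips; eligible A, C, E

Pot 1: 52 chips, eligible: A, B, C, E
Pot 2: 138 chips, eligible: A, C, E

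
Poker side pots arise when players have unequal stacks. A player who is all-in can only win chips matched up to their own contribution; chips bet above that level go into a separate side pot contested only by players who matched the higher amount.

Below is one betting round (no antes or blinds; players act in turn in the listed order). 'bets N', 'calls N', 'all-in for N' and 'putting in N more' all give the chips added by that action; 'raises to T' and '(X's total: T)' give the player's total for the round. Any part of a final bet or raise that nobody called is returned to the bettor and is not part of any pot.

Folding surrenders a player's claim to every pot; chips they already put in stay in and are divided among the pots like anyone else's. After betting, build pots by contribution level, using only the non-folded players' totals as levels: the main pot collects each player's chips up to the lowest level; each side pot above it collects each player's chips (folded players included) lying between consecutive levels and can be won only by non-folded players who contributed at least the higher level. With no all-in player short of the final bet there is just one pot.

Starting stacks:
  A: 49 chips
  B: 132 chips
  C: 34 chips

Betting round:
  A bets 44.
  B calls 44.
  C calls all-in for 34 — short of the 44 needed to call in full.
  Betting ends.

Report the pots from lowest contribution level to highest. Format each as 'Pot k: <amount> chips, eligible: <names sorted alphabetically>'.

Contributions: A=44, B=44, C=34
Pot levels (distinct totals of non-folded players): 34, 44
Layer 1-34: 34 each from A, B, C = 34*3 = 102 chips; eligible A, B, C
Layer 35-44: 10 each from A, B = 10*2 = 20 chips; eligible A, B

Pot 1: 102 chips, eligible: A, B, C
Pot 2: 20 chips, eligible: A, B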